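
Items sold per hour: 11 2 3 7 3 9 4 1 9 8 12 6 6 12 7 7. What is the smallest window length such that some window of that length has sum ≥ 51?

Extend right; whenever the sum reaches 51, record the length and shrink from the left:
add 11: running sum 11 < 51
add 2: running sum 13 < 51
add 3: running sum 16 < 51
add 7: running sum 23 < 51
add 3: running sum 26 < 51
add 9: running sum 35 < 51
add 4: running sum 39 < 51
add 1: running sum 40 < 51
add 9: running sum 49 < 51
add 8: shortest ending here [11, 2, 3, 7, 3, 9, 4, 1, 9, 8] sum 57, len 10
add 12: shortest ending here [7, 3, 9, 4, 1, 9, 8, 12] sum 53, len 8
add 6: shortest ending here [3, 9, 4, 1, 9, 8, 12, 6] sum 52, len 8
add 6: shortest ending here [9, 4, 1, 9, 8, 12, 6, 6] sum 55, len 8
add 12: shortest ending here [9, 8, 12, 6, 6, 12] sum 53, len 6
add 7: shortest ending here [8, 12, 6, 6, 12, 7] sum 51, len 6
add 7: shortest ending here [8, 12, 6, 6, 12, 7, 7] sum 58, len 7
Shortest qualifying length: 6.

6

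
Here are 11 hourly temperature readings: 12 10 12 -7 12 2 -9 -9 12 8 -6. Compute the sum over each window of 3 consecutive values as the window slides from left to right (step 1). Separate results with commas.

34, 15, 17, 7, 5, -16, -6, 11, 14

Sliding a size-3 window across the 11 values:
12 10 12 → sum 34
10 12 -7 → sum 15
12 -7 12 → sum 17
-7 12 2 → sum 7
12 2 -9 → sum 5
2 -9 -9 → sum -16
-9 -9 12 → sum -6
-9 12 8 → sum 11
12 8 -6 → sum 14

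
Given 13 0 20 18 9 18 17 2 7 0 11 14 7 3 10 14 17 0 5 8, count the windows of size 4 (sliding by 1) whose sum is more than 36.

(13, 0, 20, 18) → sum 51  > 36 ✓
(0, 20, 18, 9) → sum 47  > 36 ✓
(20, 18, 9, 18) → sum 65  > 36 ✓
(18, 9, 18, 17) → sum 62  > 36 ✓
(9, 18, 17, 2) → sum 46  > 36 ✓
(18, 17, 2, 7) → sum 44  > 36 ✓
(17, 2, 7, 0) → sum 26
(2, 7, 0, 11) → sum 20
(7, 0, 11, 14) → sum 32
(0, 11, 14, 7) → sum 32
(11, 14, 7, 3) → sum 35
(14, 7, 3, 10) → sum 34
(7, 3, 10, 14) → sum 34
(3, 10, 14, 17) → sum 44  > 36 ✓
(10, 14, 17, 0) → sum 41  > 36 ✓
(14, 17, 0, 5) → sum 36
(17, 0, 5, 8) → sum 30
8 windows satisfy the condition.

8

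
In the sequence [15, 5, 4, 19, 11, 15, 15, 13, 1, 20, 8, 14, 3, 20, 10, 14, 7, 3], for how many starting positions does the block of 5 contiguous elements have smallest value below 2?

5

(15, 5, 4, 19, 11) → min 4
(5, 4, 19, 11, 15) → min 4
(4, 19, 11, 15, 15) → min 4
(19, 11, 15, 15, 13) → min 11
(11, 15, 15, 13, 1) → min 1  < 2 ✓
(15, 15, 13, 1, 20) → min 1  < 2 ✓
(15, 13, 1, 20, 8) → min 1  < 2 ✓
(13, 1, 20, 8, 14) → min 1  < 2 ✓
(1, 20, 8, 14, 3) → min 1  < 2 ✓
(20, 8, 14, 3, 20) → min 3
(8, 14, 3, 20, 10) → min 3
(14, 3, 20, 10, 14) → min 3
(3, 20, 10, 14, 7) → min 3
(20, 10, 14, 7, 3) → min 3
5 windows satisfy the condition.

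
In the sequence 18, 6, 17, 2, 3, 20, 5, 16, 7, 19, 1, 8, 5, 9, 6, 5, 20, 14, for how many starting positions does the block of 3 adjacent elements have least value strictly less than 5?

(18, 6, 17) → min 6
(6, 17, 2) → min 2  < 5 ✓
(17, 2, 3) → min 2  < 5 ✓
(2, 3, 20) → min 2  < 5 ✓
(3, 20, 5) → min 3  < 5 ✓
(20, 5, 16) → min 5
(5, 16, 7) → min 5
(16, 7, 19) → min 7
(7, 19, 1) → min 1  < 5 ✓
(19, 1, 8) → min 1  < 5 ✓
(1, 8, 5) → min 1  < 5 ✓
(8, 5, 9) → min 5
(5, 9, 6) → min 5
(9, 6, 5) → min 5
(6, 5, 20) → min 5
(5, 20, 14) → min 5
7 windows satisfy the condition.

7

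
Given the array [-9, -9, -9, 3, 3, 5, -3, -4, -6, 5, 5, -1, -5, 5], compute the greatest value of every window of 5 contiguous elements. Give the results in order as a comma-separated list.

[-9, -9, -9, 3, 3] → max 3
[-9, -9, 3, 3, 5] → max 5
[-9, 3, 3, 5, -3] → max 5
[3, 3, 5, -3, -4] → max 5
[3, 5, -3, -4, -6] → max 5
[5, -3, -4, -6, 5] → max 5
[-3, -4, -6, 5, 5] → max 5
[-4, -6, 5, 5, -1] → max 5
[-6, 5, 5, -1, -5] → max 5
[5, 5, -1, -5, 5] → max 5

3, 5, 5, 5, 5, 5, 5, 5, 5, 5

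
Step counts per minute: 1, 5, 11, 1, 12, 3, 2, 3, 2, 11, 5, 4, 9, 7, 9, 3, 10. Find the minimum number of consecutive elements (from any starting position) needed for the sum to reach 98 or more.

17

add 1: running sum 1 < 98
add 5: running sum 6 < 98
add 11: running sum 17 < 98
add 1: running sum 18 < 98
add 12: running sum 30 < 98
add 3: running sum 33 < 98
add 2: running sum 35 < 98
add 3: running sum 38 < 98
add 2: running sum 40 < 98
add 11: running sum 51 < 98
add 5: running sum 56 < 98
add 4: running sum 60 < 98
add 9: running sum 69 < 98
add 7: running sum 76 < 98
add 9: running sum 85 < 98
add 3: running sum 88 < 98
add 10: shortest ending here [1, 5, 11, 1, 12, 3, 2, 3, 2, 11, 5, 4, 9, 7, 9, 3, 10] sum 98, len 17
Shortest qualifying length: 17.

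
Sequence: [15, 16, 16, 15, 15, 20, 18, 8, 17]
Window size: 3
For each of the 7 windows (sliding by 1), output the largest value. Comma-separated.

16, 16, 16, 20, 20, 20, 18

15 16 16 → max 16
16 16 15 → max 16
16 15 15 → max 16
15 15 20 → max 20
15 20 18 → max 20
20 18 8 → max 20
18 8 17 → max 18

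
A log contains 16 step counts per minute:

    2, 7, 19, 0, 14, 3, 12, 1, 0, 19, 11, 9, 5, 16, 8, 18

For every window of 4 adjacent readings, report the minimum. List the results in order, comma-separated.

Sliding a size-4 window across the 16 values:
2 7 19 0 → min 0
7 19 0 14 → min 0
19 0 14 3 → min 0
0 14 3 12 → min 0
14 3 12 1 → min 1
3 12 1 0 → min 0
12 1 0 19 → min 0
1 0 19 11 → min 0
0 19 11 9 → min 0
19 11 9 5 → min 5
11 9 5 16 → min 5
9 5 16 8 → min 5
5 16 8 18 → min 5

0, 0, 0, 0, 1, 0, 0, 0, 0, 5, 5, 5, 5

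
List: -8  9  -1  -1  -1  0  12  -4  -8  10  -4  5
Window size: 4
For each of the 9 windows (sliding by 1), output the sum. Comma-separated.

-1, 6, -3, 10, 7, 0, 10, -6, 3

[-8, 9, -1, -1] → sum -1
[9, -1, -1, -1] → sum 6
[-1, -1, -1, 0] → sum -3
[-1, -1, 0, 12] → sum 10
[-1, 0, 12, -4] → sum 7
[0, 12, -4, -8] → sum 0
[12, -4, -8, 10] → sum 10
[-4, -8, 10, -4] → sum -6
[-8, 10, -4, 5] → sum 3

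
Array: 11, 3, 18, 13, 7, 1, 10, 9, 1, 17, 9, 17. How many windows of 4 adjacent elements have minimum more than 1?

11 3 18 13 → min 3  > 1 ✓
3 18 13 7 → min 3  > 1 ✓
18 13 7 1 → min 1
13 7 1 10 → min 1
7 1 10 9 → min 1
1 10 9 1 → min 1
10 9 1 17 → min 1
9 1 17 9 → min 1
1 17 9 17 → min 1
2 windows satisfy the condition.

2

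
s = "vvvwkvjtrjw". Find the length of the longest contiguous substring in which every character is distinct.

[v] len 1
[v] len 1
[v] len 1
[v, w] len 2
[v, w, k] len 3
[w, k, v] len 3
[w, k, v, j] len 4
[w, k, v, j, t] len 5
[w, k, v, j, t, r] len 6
[t, r, j] len 3
[t, r, j, w] len 4
Longest all-distinct length: 6.

6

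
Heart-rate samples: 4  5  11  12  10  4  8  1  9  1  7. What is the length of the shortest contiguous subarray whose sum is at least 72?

11

add 4: running sum 4 < 72
add 5: running sum 9 < 72
add 11: running sum 20 < 72
add 12: running sum 32 < 72
add 10: running sum 42 < 72
add 4: running sum 46 < 72
add 8: running sum 54 < 72
add 1: running sum 55 < 72
add 9: running sum 64 < 72
add 1: running sum 65 < 72
add 7: shortest ending here [4, 5, 11, 12, 10, 4, 8, 1, 9, 1, 7] sum 72, len 11
Shortest qualifying length: 11.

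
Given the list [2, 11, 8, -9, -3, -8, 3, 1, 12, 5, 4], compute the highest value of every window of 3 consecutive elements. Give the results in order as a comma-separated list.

11, 11, 8, -3, 3, 3, 12, 12, 12

[2, 11, 8] → max 11
[11, 8, -9] → max 11
[8, -9, -3] → max 8
[-9, -3, -8] → max -3
[-3, -8, 3] → max 3
[-8, 3, 1] → max 3
[3, 1, 12] → max 12
[1, 12, 5] → max 12
[12, 5, 4] → max 12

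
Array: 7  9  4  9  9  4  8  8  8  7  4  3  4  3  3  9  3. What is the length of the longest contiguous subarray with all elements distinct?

add 7: [7] len 1
add 9: [7, 9] len 2
add 4: [7, 9, 4] len 3
add 9 (repeat 9, move left end past it): [4, 9] len 2
add 9 (repeat 9, move left end past it): [9] len 1
add 4: [9, 4] len 2
add 8: [9, 4, 8] len 3
add 8 (repeat 8, move left end past it): [8] len 1
add 8 (repeat 8, move left end past it): [8] len 1
add 7: [8, 7] len 2
add 4: [8, 7, 4] len 3
add 3: [8, 7, 4, 3] len 4
add 4 (repeat 4, move left end past it): [3, 4] len 2
add 3 (repeat 3, move left end past it): [4, 3] len 2
add 3 (repeat 3, move left end past it): [3] len 1
add 9: [3, 9] len 2
add 3 (repeat 3, move left end past it): [9, 3] len 2
Longest all-distinct length: 4.

4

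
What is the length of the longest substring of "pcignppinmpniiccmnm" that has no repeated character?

[p] len 1
[p, c] len 2
[p, c, i] len 3
[p, c, i, g] len 4
[p, c, i, g, n] len 5
[c, i, g, n, p] len 5
[p] len 1
[p, i] len 2
[p, i, n] len 3
[p, i, n, m] len 4
[i, n, m, p] len 4
[m, p, n] len 3
[m, p, n, i] len 4
[i] len 1
[i, c] len 2
[c] len 1
[c, m] len 2
[c, m, n] len 3
[n, m] len 2
Longest all-distinct length: 5.

5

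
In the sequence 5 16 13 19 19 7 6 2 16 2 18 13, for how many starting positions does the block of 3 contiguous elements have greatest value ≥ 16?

[5, 16, 13] → max 16  ≥ 16 ✓
[16, 13, 19] → max 19  ≥ 16 ✓
[13, 19, 19] → max 19  ≥ 16 ✓
[19, 19, 7] → max 19  ≥ 16 ✓
[19, 7, 6] → max 19  ≥ 16 ✓
[7, 6, 2] → max 7
[6, 2, 16] → max 16  ≥ 16 ✓
[2, 16, 2] → max 16  ≥ 16 ✓
[16, 2, 18] → max 18  ≥ 16 ✓
[2, 18, 13] → max 18  ≥ 16 ✓
9 windows satisfy the condition.

9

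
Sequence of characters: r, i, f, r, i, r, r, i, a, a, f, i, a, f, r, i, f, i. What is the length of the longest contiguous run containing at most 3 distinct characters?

Extend right; when distinct count exceeds 3, shrink from the left:
add r: window [r] (1 distinct), len 1
add i: window [r, i] (2 distinct), len 2
add f: window [r, i, f] (3 distinct), len 3
add r: window [r, i, f, r] (3 distinct), len 4
add i: window [r, i, f, r, i] (3 distinct), len 5
add r: window [r, i, f, r, i, r] (3 distinct), len 6
add r: window [r, i, f, r, i, r, r] (3 distinct), len 7
add i: window [r, i, f, r, i, r, r, i] (3 distinct), len 8
add a: window [r, i, r, r, i, a] (3 distinct), len 6
add a: window [r, i, r, r, i, a, a] (3 distinct), len 7
add f: window [i, a, a, f] (3 distinct), len 4
add i: window [i, a, a, f, i] (3 distinct), len 5
add a: window [i, a, a, f, i, a] (3 distinct), len 6
add f: window [i, a, a, f, i, a, f] (3 distinct), len 7
add r: window [a, f, r] (3 distinct), len 3
add i: window [f, r, i] (3 distinct), len 3
add f: window [f, r, i, f] (3 distinct), len 4
add i: window [f, r, i, f, i] (3 distinct), len 5
Longest length with ≤3 distinct: 8.

8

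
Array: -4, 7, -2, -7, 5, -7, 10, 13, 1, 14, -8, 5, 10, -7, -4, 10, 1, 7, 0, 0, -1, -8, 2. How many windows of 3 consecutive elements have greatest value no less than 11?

[-4, 7, -2] → max 7
[7, -2, -7] → max 7
[-2, -7, 5] → max 5
[-7, 5, -7] → max 5
[5, -7, 10] → max 10
[-7, 10, 13] → max 13  ≥ 11 ✓
[10, 13, 1] → max 13  ≥ 11 ✓
[13, 1, 14] → max 14  ≥ 11 ✓
[1, 14, -8] → max 14  ≥ 11 ✓
[14, -8, 5] → max 14  ≥ 11 ✓
[-8, 5, 10] → max 10
[5, 10, -7] → max 10
[10, -7, -4] → max 10
[-7, -4, 10] → max 10
[-4, 10, 1] → max 10
[10, 1, 7] → max 10
[1, 7, 0] → max 7
[7, 0, 0] → max 7
[0, 0, -1] → max 0
[0, -1, -8] → max 0
[-1, -8, 2] → max 2
5 windows satisfy the condition.

5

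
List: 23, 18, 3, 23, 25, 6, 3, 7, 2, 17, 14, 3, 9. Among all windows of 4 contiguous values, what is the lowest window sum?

[23, 18, 3, 23] → sum 67
[18, 3, 23, 25] → sum 69
[3, 23, 25, 6] → sum 57
[23, 25, 6, 3] → sum 57
[25, 6, 3, 7] → sum 41
[6, 3, 7, 2] → sum 18
[3, 7, 2, 17] → sum 29
[7, 2, 17, 14] → sum 40
[2, 17, 14, 3] → sum 36
[17, 14, 3, 9] → sum 43
Lowest of these is 18.

18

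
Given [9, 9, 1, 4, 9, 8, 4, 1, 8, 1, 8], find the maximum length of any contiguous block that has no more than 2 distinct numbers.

add 9: window [9] (1 distinct), len 1
add 9: window [9, 9] (1 distinct), len 2
add 1: window [9, 9, 1] (2 distinct), len 3
add 4: window [1, 4] (2 distinct), len 2
add 9: window [4, 9] (2 distinct), len 2
add 8: window [9, 8] (2 distinct), len 2
add 4: window [8, 4] (2 distinct), len 2
add 1: window [4, 1] (2 distinct), len 2
add 8: window [1, 8] (2 distinct), len 2
add 1: window [1, 8, 1] (2 distinct), len 3
add 8: window [1, 8, 1, 8] (2 distinct), len 4
Longest length with ≤2 distinct: 4.

4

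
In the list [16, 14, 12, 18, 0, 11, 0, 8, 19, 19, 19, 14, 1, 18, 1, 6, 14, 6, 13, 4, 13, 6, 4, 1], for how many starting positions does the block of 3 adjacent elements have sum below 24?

(16, 14, 12) → sum 42
(14, 12, 18) → sum 44
(12, 18, 0) → sum 30
(18, 0, 11) → sum 29
(0, 11, 0) → sum 11  < 24 ✓
(11, 0, 8) → sum 19  < 24 ✓
(0, 8, 19) → sum 27
(8, 19, 19) → sum 46
(19, 19, 19) → sum 57
(19, 19, 14) → sum 52
(19, 14, 1) → sum 34
(14, 1, 18) → sum 33
(1, 18, 1) → sum 20  < 24 ✓
(18, 1, 6) → sum 25
(1, 6, 14) → sum 21  < 24 ✓
(6, 14, 6) → sum 26
(14, 6, 13) → sum 33
(6, 13, 4) → sum 23  < 24 ✓
(13, 4, 13) → sum 30
(4, 13, 6) → sum 23  < 24 ✓
(13, 6, 4) → sum 23  < 24 ✓
(6, 4, 1) → sum 11  < 24 ✓
8 windows satisfy the condition.

8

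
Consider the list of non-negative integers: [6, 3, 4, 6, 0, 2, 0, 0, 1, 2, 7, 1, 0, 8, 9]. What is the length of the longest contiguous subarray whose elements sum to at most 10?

6

Extend to the right; shrink from the left whenever the sum exceeds 10:
[6] sum 6 len 1
[6, 3] sum 9 len 2
[3, 4] sum 7 len 2
[4, 6] sum 10 len 2
[4, 6, 0] sum 10 len 3
[6, 0, 2] sum 8 len 3
[6, 0, 2, 0] sum 8 len 4
[6, 0, 2, 0, 0] sum 8 len 5
[6, 0, 2, 0, 0, 1] sum 9 len 6
[0, 2, 0, 0, 1, 2] sum 5 len 6
[0, 0, 1, 2, 7] sum 10 len 5
[2, 7, 1] sum 10 len 3
[2, 7, 1, 0] sum 10 len 4
[1, 0, 8] sum 9 len 3
[9] sum 9 len 1
Longest length seen: 6.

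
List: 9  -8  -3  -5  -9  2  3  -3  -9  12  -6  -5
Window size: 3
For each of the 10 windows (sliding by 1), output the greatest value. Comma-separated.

9, -3, -3, 2, 3, 3, 3, 12, 12, 12

[9, -8, -3] → max 9
[-8, -3, -5] → max -3
[-3, -5, -9] → max -3
[-5, -9, 2] → max 2
[-9, 2, 3] → max 3
[2, 3, -3] → max 3
[3, -3, -9] → max 3
[-3, -9, 12] → max 12
[-9, 12, -6] → max 12
[12, -6, -5] → max 12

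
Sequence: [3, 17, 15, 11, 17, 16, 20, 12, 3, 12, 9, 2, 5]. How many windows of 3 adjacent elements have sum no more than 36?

6

[3, 17, 15] → sum 35  ≤ 36 ✓
[17, 15, 11] → sum 43
[15, 11, 17] → sum 43
[11, 17, 16] → sum 44
[17, 16, 20] → sum 53
[16, 20, 12] → sum 48
[20, 12, 3] → sum 35  ≤ 36 ✓
[12, 3, 12] → sum 27  ≤ 36 ✓
[3, 12, 9] → sum 24  ≤ 36 ✓
[12, 9, 2] → sum 23  ≤ 36 ✓
[9, 2, 5] → sum 16  ≤ 36 ✓
6 windows satisfy the condition.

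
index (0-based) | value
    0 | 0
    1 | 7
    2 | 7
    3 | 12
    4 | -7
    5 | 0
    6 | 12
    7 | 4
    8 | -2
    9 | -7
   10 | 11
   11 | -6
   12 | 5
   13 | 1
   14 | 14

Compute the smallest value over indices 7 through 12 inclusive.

-7

Elements at indices 7..12: 4, -2, -7, 11, -6, 5
min(4, -2, -7, 11, -6, 5) = -7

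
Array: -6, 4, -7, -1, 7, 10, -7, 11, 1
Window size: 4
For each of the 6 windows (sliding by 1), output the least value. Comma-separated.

-6 4 -7 -1 → min -7
4 -7 -1 7 → min -7
-7 -1 7 10 → min -7
-1 7 10 -7 → min -7
7 10 -7 11 → min -7
10 -7 11 1 → min -7

-7, -7, -7, -7, -7, -7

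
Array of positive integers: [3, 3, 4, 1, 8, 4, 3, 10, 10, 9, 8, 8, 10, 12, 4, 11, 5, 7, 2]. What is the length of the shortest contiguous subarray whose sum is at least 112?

16

Extend right; whenever the sum reaches 112, record the length and shrink from the left:
add 3: running sum 3 < 112
add 3: running sum 6 < 112
add 4: running sum 10 < 112
add 1: running sum 11 < 112
add 8: running sum 19 < 112
add 4: running sum 23 < 112
add 3: running sum 26 < 112
add 10: running sum 36 < 112
add 10: running sum 46 < 112
add 9: running sum 55 < 112
add 8: running sum 63 < 112
add 8: running sum 71 < 112
add 10: running sum 81 < 112
add 12: running sum 93 < 112
add 4: running sum 97 < 112
add 11: running sum 108 < 112
add 5: shortest ending here [3, 3, 4, 1, 8, 4, 3, 10, 10, 9, 8, 8, 10, 12, 4, 11, 5] sum 113, len 17
add 7: shortest ending here [4, 1, 8, 4, 3, 10, 10, 9, 8, 8, 10, 12, 4, 11, 5, 7] sum 114, len 16
add 2: shortest ending here [1, 8, 4, 3, 10, 10, 9, 8, 8, 10, 12, 4, 11, 5, 7, 2] sum 112, len 16
Shortest qualifying length: 16.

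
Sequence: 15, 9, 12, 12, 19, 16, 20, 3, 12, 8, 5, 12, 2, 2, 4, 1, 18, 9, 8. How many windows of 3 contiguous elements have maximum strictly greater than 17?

8

(15, 9, 12) → max 15
(9, 12, 12) → max 12
(12, 12, 19) → max 19  > 17 ✓
(12, 19, 16) → max 19  > 17 ✓
(19, 16, 20) → max 20  > 17 ✓
(16, 20, 3) → max 20  > 17 ✓
(20, 3, 12) → max 20  > 17 ✓
(3, 12, 8) → max 12
(12, 8, 5) → max 12
(8, 5, 12) → max 12
(5, 12, 2) → max 12
(12, 2, 2) → max 12
(2, 2, 4) → max 4
(2, 4, 1) → max 4
(4, 1, 18) → max 18  > 17 ✓
(1, 18, 9) → max 18  > 17 ✓
(18, 9, 8) → max 18  > 17 ✓
8 windows satisfy the condition.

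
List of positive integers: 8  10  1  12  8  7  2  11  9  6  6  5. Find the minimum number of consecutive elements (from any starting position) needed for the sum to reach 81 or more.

Extend right; whenever the sum reaches 81, record the length and shrink from the left:
add 8: running sum 8 < 81
add 10: running sum 18 < 81
add 1: running sum 19 < 81
add 12: running sum 31 < 81
add 8: running sum 39 < 81
add 7: running sum 46 < 81
add 2: running sum 48 < 81
add 11: running sum 59 < 81
add 9: running sum 68 < 81
add 6: running sum 74 < 81
add 6: running sum 80 < 81
end 11: [8, 10, 1, 12, 8, 7, 2, 11, 9, 6, 6, 5] sum 85, len 12
Shortest qualifying length: 12.

12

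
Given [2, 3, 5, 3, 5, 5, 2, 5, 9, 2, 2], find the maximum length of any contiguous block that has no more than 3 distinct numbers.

8

add 2: window [2] (1 distinct), len 1
add 3: window [2, 3] (2 distinct), len 2
add 5: window [2, 3, 5] (3 distinct), len 3
add 3: window [2, 3, 5, 3] (3 distinct), len 4
add 5: window [2, 3, 5, 3, 5] (3 distinct), len 5
add 5: window [2, 3, 5, 3, 5, 5] (3 distinct), len 6
add 2: window [2, 3, 5, 3, 5, 5, 2] (3 distinct), len 7
add 5: window [2, 3, 5, 3, 5, 5, 2, 5] (3 distinct), len 8
add 9: window [5, 5, 2, 5, 9] (3 distinct), len 5
add 2: window [5, 5, 2, 5, 9, 2] (3 distinct), len 6
add 2: window [5, 5, 2, 5, 9, 2, 2] (3 distinct), len 7
Longest length with ≤3 distinct: 8.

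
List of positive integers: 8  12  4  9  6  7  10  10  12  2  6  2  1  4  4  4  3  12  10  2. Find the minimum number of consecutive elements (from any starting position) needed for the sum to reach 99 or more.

16

add 8: running sum 8 < 99
add 12: running sum 20 < 99
add 4: running sum 24 < 99
add 9: running sum 33 < 99
add 6: running sum 39 < 99
add 7: running sum 46 < 99
add 10: running sum 56 < 99
add 10: running sum 66 < 99
add 12: running sum 78 < 99
add 2: running sum 80 < 99
add 6: running sum 86 < 99
add 2: running sum 88 < 99
add 1: running sum 89 < 99
add 4: running sum 93 < 99
add 4: running sum 97 < 99
add 4: shortest ending here [8, 12, 4, 9, 6, 7, 10, 10, 12, 2, 6, 2, 1, 4, 4, 4] sum 101, len 16
add 3: shortest ending here [8, 12, 4, 9, 6, 7, 10, 10, 12, 2, 6, 2, 1, 4, 4, 4, 3] sum 104, len 17
add 12: shortest ending here [12, 4, 9, 6, 7, 10, 10, 12, 2, 6, 2, 1, 4, 4, 4, 3, 12] sum 108, len 17
add 10: shortest ending here [9, 6, 7, 10, 10, 12, 2, 6, 2, 1, 4, 4, 4, 3, 12, 10] sum 102, len 16
add 2: shortest ending here [9, 6, 7, 10, 10, 12, 2, 6, 2, 1, 4, 4, 4, 3, 12, 10, 2] sum 104, len 17
Shortest qualifying length: 16.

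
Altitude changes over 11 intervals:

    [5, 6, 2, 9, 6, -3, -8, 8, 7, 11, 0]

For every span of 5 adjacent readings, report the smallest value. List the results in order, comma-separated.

Sliding a size-5 window across the 11 values:
[5, 6, 2, 9, 6] → min 2
[6, 2, 9, 6, -3] → min -3
[2, 9, 6, -3, -8] → min -8
[9, 6, -3, -8, 8] → min -8
[6, -3, -8, 8, 7] → min -8
[-3, -8, 8, 7, 11] → min -8
[-8, 8, 7, 11, 0] → min -8

2, -3, -8, -8, -8, -8, -8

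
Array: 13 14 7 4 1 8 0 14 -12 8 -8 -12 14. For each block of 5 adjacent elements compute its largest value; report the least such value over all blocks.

8

13 14 7 4 1 → max 14
14 7 4 1 8 → max 14
7 4 1 8 0 → max 8
4 1 8 0 14 → max 14
1 8 0 14 -12 → max 14
8 0 14 -12 8 → max 14
0 14 -12 8 -8 → max 14
14 -12 8 -8 -12 → max 14
-12 8 -8 -12 14 → max 14
Least of these is 8.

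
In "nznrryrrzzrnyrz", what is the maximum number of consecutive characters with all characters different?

4

add n: [n] len 1
add z: [n, z] len 2
add n (repeat n, move left end past it): [z, n] len 2
add r: [z, n, r] len 3
add r (repeat r, move left end past it): [r] len 1
add y: [r, y] len 2
add r (repeat r, move left end past it): [y, r] len 2
add r (repeat r, move left end past it): [r] len 1
add z: [r, z] len 2
add z (repeat z, move left end past it): [z] len 1
add r: [z, r] len 2
add n: [z, r, n] len 3
add y: [z, r, n, y] len 4
add r (repeat r, move left end past it): [n, y, r] len 3
add z: [n, y, r, z] len 4
Longest all-distinct length: 4.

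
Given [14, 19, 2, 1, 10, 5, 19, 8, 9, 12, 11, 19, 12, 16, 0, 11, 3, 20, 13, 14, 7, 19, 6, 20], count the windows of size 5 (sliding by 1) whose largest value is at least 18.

(14, 19, 2, 1, 10) → max 19  ≥ 18 ✓
(19, 2, 1, 10, 5) → max 19  ≥ 18 ✓
(2, 1, 10, 5, 19) → max 19  ≥ 18 ✓
(1, 10, 5, 19, 8) → max 19  ≥ 18 ✓
(10, 5, 19, 8, 9) → max 19  ≥ 18 ✓
(5, 19, 8, 9, 12) → max 19  ≥ 18 ✓
(19, 8, 9, 12, 11) → max 19  ≥ 18 ✓
(8, 9, 12, 11, 19) → max 19  ≥ 18 ✓
(9, 12, 11, 19, 12) → max 19  ≥ 18 ✓
(12, 11, 19, 12, 16) → max 19  ≥ 18 ✓
(11, 19, 12, 16, 0) → max 19  ≥ 18 ✓
(19, 12, 16, 0, 11) → max 19  ≥ 18 ✓
(12, 16, 0, 11, 3) → max 16
(16, 0, 11, 3, 20) → max 20  ≥ 18 ✓
(0, 11, 3, 20, 13) → max 20  ≥ 18 ✓
(11, 3, 20, 13, 14) → max 20  ≥ 18 ✓
(3, 20, 13, 14, 7) → max 20  ≥ 18 ✓
(20, 13, 14, 7, 19) → max 20  ≥ 18 ✓
(13, 14, 7, 19, 6) → max 19  ≥ 18 ✓
(14, 7, 19, 6, 20) → max 20  ≥ 18 ✓
19 windows satisfy the condition.

19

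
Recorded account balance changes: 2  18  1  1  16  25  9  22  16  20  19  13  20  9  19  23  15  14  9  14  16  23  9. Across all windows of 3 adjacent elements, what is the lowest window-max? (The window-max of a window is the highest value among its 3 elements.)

[2, 18, 1] → max 18
[18, 1, 1] → max 18
[1, 1, 16] → max 16
[1, 16, 25] → max 25
[16, 25, 9] → max 25
[25, 9, 22] → max 25
[9, 22, 16] → max 22
[22, 16, 20] → max 22
[16, 20, 19] → max 20
[20, 19, 13] → max 20
[19, 13, 20] → max 20
[13, 20, 9] → max 20
[20, 9, 19] → max 20
[9, 19, 23] → max 23
[19, 23, 15] → max 23
[23, 15, 14] → max 23
[15, 14, 9] → max 15
[14, 9, 14] → max 14
[9, 14, 16] → max 16
[14, 16, 23] → max 23
[16, 23, 9] → max 23
Lowest of these is 14.

14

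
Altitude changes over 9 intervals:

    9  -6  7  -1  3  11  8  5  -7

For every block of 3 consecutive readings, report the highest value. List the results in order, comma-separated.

9, 7, 7, 11, 11, 11, 8

[9, -6, 7] → max 9
[-6, 7, -1] → max 7
[7, -1, 3] → max 7
[-1, 3, 11] → max 11
[3, 11, 8] → max 11
[11, 8, 5] → max 11
[8, 5, -7] → max 8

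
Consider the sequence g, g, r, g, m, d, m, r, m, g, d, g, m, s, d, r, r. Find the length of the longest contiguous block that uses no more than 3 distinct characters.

[g] 1 distinct, len 1
[g, g] 1 distinct, len 2
[g, g, r] 2 distinct, len 3
[g, g, r, g] 2 distinct, len 4
[g, g, r, g, m] 3 distinct, len 5
[g, m, d] 3 distinct, len 3
[g, m, d, m] 3 distinct, len 4
[m, d, m, r] 3 distinct, len 4
[m, d, m, r, m] 3 distinct, len 5
[m, r, m, g] 3 distinct, len 4
[m, g, d] 3 distinct, len 3
[m, g, d, g] 3 distinct, len 4
[m, g, d, g, m] 3 distinct, len 5
[g, m, s] 3 distinct, len 3
[m, s, d] 3 distinct, len 3
[s, d, r] 3 distinct, len 3
[s, d, r, r] 3 distinct, len 4
Longest length with ≤3 distinct: 5.

5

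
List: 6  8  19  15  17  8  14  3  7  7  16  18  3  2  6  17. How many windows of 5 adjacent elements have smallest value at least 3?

(6, 8, 19, 15, 17) → min 6  ≥ 3 ✓
(8, 19, 15, 17, 8) → min 8  ≥ 3 ✓
(19, 15, 17, 8, 14) → min 8  ≥ 3 ✓
(15, 17, 8, 14, 3) → min 3  ≥ 3 ✓
(17, 8, 14, 3, 7) → min 3  ≥ 3 ✓
(8, 14, 3, 7, 7) → min 3  ≥ 3 ✓
(14, 3, 7, 7, 16) → min 3  ≥ 3 ✓
(3, 7, 7, 16, 18) → min 3  ≥ 3 ✓
(7, 7, 16, 18, 3) → min 3  ≥ 3 ✓
(7, 16, 18, 3, 2) → min 2
(16, 18, 3, 2, 6) → min 2
(18, 3, 2, 6, 17) → min 2
9 windows satisfy the condition.

9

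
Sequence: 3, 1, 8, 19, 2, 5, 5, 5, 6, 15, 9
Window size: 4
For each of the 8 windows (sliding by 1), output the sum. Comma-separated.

Sliding a size-4 window across the 11 values:
3 1 8 19 → sum 31
1 8 19 2 → sum 30
8 19 2 5 → sum 34
19 2 5 5 → sum 31
2 5 5 5 → sum 17
5 5 5 6 → sum 21
5 5 6 15 → sum 31
5 6 15 9 → sum 35

31, 30, 34, 31, 17, 21, 31, 35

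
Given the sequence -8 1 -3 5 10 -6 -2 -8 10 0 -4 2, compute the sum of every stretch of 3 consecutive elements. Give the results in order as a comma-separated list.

-8 1 -3 → sum -10
1 -3 5 → sum 3
-3 5 10 → sum 12
5 10 -6 → sum 9
10 -6 -2 → sum 2
-6 -2 -8 → sum -16
-2 -8 10 → sum 0
-8 10 0 → sum 2
10 0 -4 → sum 6
0 -4 2 → sum -2

-10, 3, 12, 9, 2, -16, 0, 2, 6, -2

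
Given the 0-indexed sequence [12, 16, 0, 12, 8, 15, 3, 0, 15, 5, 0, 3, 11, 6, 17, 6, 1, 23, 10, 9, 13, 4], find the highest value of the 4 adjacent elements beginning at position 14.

Elements at indices 14..17: 17, 6, 1, 23
max(17, 6, 1, 23) = 23

23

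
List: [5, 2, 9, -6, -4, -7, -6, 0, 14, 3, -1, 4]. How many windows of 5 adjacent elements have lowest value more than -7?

(5, 2, 9, -6, -4) → min -6  > -7 ✓
(2, 9, -6, -4, -7) → min -7
(9, -6, -4, -7, -6) → min -7
(-6, -4, -7, -6, 0) → min -7
(-4, -7, -6, 0, 14) → min -7
(-7, -6, 0, 14, 3) → min -7
(-6, 0, 14, 3, -1) → min -6  > -7 ✓
(0, 14, 3, -1, 4) → min -1  > -7 ✓
3 windows satisfy the condition.

3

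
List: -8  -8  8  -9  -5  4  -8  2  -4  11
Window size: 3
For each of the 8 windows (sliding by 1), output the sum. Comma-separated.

-8 -8 8 → sum -8
-8 8 -9 → sum -9
8 -9 -5 → sum -6
-9 -5 4 → sum -10
-5 4 -8 → sum -9
4 -8 2 → sum -2
-8 2 -4 → sum -10
2 -4 11 → sum 9

-8, -9, -6, -10, -9, -2, -10, 9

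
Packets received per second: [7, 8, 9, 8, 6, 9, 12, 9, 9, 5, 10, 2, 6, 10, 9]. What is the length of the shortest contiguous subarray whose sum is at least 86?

11

add 7: running sum 7 < 86
add 8: running sum 15 < 86
add 9: running sum 24 < 86
add 8: running sum 32 < 86
add 6: running sum 38 < 86
add 9: running sum 47 < 86
add 12: running sum 59 < 86
add 9: running sum 68 < 86
add 9: running sum 77 < 86
add 5: running sum 82 < 86
end 10: [7, 8, 9, 8, 6, 9, 12, 9, 9, 5, 10] sum 92, len 11
end 11: [8, 9, 8, 6, 9, 12, 9, 9, 5, 10, 2] sum 87, len 11
end 12: [8, 9, 8, 6, 9, 12, 9, 9, 5, 10, 2, 6] sum 93, len 12
end 13: [8, 6, 9, 12, 9, 9, 5, 10, 2, 6, 10] sum 86, len 11
end 14: [6, 9, 12, 9, 9, 5, 10, 2, 6, 10, 9] sum 87, len 11
Shortest qualifying length: 11.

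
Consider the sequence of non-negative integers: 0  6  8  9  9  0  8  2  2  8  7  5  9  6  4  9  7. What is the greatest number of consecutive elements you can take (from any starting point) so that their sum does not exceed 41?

Extend to the right; shrink from the left whenever the sum exceeds 41:
→ 0: sum 0, len 1
→ 6: sum 6, len 2
→ 8: sum 14, len 3
→ 9: sum 23, len 4
→ 9: sum 32, len 5
→ 0: sum 32, len 6
→ 8: sum 40, len 7
→ 2 (dropped 0, 6): sum 36, len 6
→ 2: sum 38, len 7
→ 8 (dropped 8): sum 38, len 7
→ 7 (dropped 9): sum 36, len 7
→ 5: sum 41, len 8
→ 9 (dropped 9): sum 41, len 8
→ 6 (dropped 0, 8): sum 39, len 7
→ 4 (dropped 2): sum 41, len 7
→ 9 (dropped 2, 8): sum 40, len 6
→ 7 (dropped 7): sum 40, len 6
Longest length seen: 8.

8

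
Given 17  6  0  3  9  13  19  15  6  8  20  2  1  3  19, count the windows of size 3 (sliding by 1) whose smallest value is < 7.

11

17 6 0 → min 0  < 7 ✓
6 0 3 → min 0  < 7 ✓
0 3 9 → min 0  < 7 ✓
3 9 13 → min 3  < 7 ✓
9 13 19 → min 9
13 19 15 → min 13
19 15 6 → min 6  < 7 ✓
15 6 8 → min 6  < 7 ✓
6 8 20 → min 6  < 7 ✓
8 20 2 → min 2  < 7 ✓
20 2 1 → min 1  < 7 ✓
2 1 3 → min 1  < 7 ✓
1 3 19 → min 1  < 7 ✓
11 windows satisfy the condition.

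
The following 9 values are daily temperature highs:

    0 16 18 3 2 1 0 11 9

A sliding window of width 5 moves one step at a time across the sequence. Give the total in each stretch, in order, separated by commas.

Sliding a size-5 window across the 9 values:
0 16 18 3 2 → sum 39
16 18 3 2 1 → sum 40
18 3 2 1 0 → sum 24
3 2 1 0 11 → sum 17
2 1 0 11 9 → sum 23

39, 40, 24, 17, 23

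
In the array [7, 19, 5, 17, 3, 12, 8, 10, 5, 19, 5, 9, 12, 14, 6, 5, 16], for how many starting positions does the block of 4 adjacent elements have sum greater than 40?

(7, 19, 5, 17) → sum 48  > 40 ✓
(19, 5, 17, 3) → sum 44  > 40 ✓
(5, 17, 3, 12) → sum 37
(17, 3, 12, 8) → sum 40
(3, 12, 8, 10) → sum 33
(12, 8, 10, 5) → sum 35
(8, 10, 5, 19) → sum 42  > 40 ✓
(10, 5, 19, 5) → sum 39
(5, 19, 5, 9) → sum 38
(19, 5, 9, 12) → sum 45  > 40 ✓
(5, 9, 12, 14) → sum 40
(9, 12, 14, 6) → sum 41  > 40 ✓
(12, 14, 6, 5) → sum 37
(14, 6, 5, 16) → sum 41  > 40 ✓
6 windows satisfy the condition.

6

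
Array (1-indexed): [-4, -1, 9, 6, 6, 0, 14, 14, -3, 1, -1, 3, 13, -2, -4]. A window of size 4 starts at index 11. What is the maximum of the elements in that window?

13

Elements at indices 11..14: -1, 3, 13, -2
max(-1, 3, 13, -2) = 13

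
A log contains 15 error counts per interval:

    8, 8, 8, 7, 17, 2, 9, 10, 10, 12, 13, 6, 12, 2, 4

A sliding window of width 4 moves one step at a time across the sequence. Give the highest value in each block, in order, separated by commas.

8, 17, 17, 17, 17, 10, 12, 13, 13, 13, 13, 12

(8, 8, 8, 7) → max 8
(8, 8, 7, 17) → max 17
(8, 7, 17, 2) → max 17
(7, 17, 2, 9) → max 17
(17, 2, 9, 10) → max 17
(2, 9, 10, 10) → max 10
(9, 10, 10, 12) → max 12
(10, 10, 12, 13) → max 13
(10, 12, 13, 6) → max 13
(12, 13, 6, 12) → max 13
(13, 6, 12, 2) → max 13
(6, 12, 2, 4) → max 12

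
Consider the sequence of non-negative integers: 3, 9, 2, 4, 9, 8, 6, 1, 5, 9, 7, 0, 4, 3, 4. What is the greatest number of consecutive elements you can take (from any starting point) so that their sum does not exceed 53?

[3] sum 3 len 1
[3, 9] sum 12 len 2
[3, 9, 2] sum 14 len 3
[3, 9, 2, 4] sum 18 len 4
[3, 9, 2, 4, 9] sum 27 len 5
[3, 9, 2, 4, 9, 8] sum 35 len 6
[3, 9, 2, 4, 9, 8, 6] sum 41 len 7
[3, 9, 2, 4, 9, 8, 6, 1] sum 42 len 8
[3, 9, 2, 4, 9, 8, 6, 1, 5] sum 47 len 9
[9, 2, 4, 9, 8, 6, 1, 5, 9] sum 53 len 9
[2, 4, 9, 8, 6, 1, 5, 9, 7] sum 51 len 9
[2, 4, 9, 8, 6, 1, 5, 9, 7, 0] sum 51 len 10
[4, 9, 8, 6, 1, 5, 9, 7, 0, 4] sum 53 len 10
[9, 8, 6, 1, 5, 9, 7, 0, 4, 3] sum 52 len 10
[8, 6, 1, 5, 9, 7, 0, 4, 3, 4] sum 47 len 10
Longest length seen: 10.

10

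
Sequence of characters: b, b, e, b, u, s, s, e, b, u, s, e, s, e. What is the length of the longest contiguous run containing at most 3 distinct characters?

[b] 1 distinct, len 1
[b, b] 1 distinct, len 2
[b, b, e] 2 distinct, len 3
[b, b, e, b] 2 distinct, len 4
[b, b, e, b, u] 3 distinct, len 5
[b, u, s] 3 distinct, len 3
[b, u, s, s] 3 distinct, len 4
[u, s, s, e] 3 distinct, len 4
[s, s, e, b] 3 distinct, len 4
[e, b, u] 3 distinct, len 3
[b, u, s] 3 distinct, len 3
[u, s, e] 3 distinct, len 3
[u, s, e, s] 3 distinct, len 4
[u, s, e, s, e] 3 distinct, len 5
Longest length with ≤3 distinct: 5.

5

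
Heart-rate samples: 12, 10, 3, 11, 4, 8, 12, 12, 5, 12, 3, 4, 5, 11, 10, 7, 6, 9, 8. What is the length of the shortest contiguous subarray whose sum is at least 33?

add 12: running sum 12 < 33
add 10: running sum 22 < 33
add 3: running sum 25 < 33
add 11: shortest ending here [12, 10, 3, 11] sum 36, len 4
add 4: shortest ending here [12, 10, 3, 11, 4] sum 40, len 5
add 8: shortest ending here [10, 3, 11, 4, 8] sum 36, len 5
add 12: shortest ending here [11, 4, 8, 12] sum 35, len 4
add 12: shortest ending here [4, 8, 12, 12] sum 36, len 4
add 5: shortest ending here [8, 12, 12, 5] sum 37, len 4
add 12: shortest ending here [12, 12, 5, 12] sum 41, len 4
add 3: shortest ending here [12, 12, 5, 12, 3] sum 44, len 5
add 4: shortest ending here [12, 5, 12, 3, 4] sum 36, len 5
add 5: shortest ending here [12, 5, 12, 3, 4, 5] sum 41, len 6
add 11: shortest ending here [12, 3, 4, 5, 11] sum 35, len 5
add 10: shortest ending here [3, 4, 5, 11, 10] sum 33, len 5
add 7: shortest ending here [5, 11, 10, 7] sum 33, len 4
add 6: shortest ending here [11, 10, 7, 6] sum 34, len 4
add 9: shortest ending here [11, 10, 7, 6, 9] sum 43, len 5
add 8: shortest ending here [10, 7, 6, 9, 8] sum 40, len 5
Shortest qualifying length: 4.

4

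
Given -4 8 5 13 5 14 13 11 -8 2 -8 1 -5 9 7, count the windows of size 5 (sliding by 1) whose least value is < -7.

7

-4 8 5 13 5 → min -4
8 5 13 5 14 → min 5
5 13 5 14 13 → min 5
13 5 14 13 11 → min 5
5 14 13 11 -8 → min -8  < -7 ✓
14 13 11 -8 2 → min -8  < -7 ✓
13 11 -8 2 -8 → min -8  < -7 ✓
11 -8 2 -8 1 → min -8  < -7 ✓
-8 2 -8 1 -5 → min -8  < -7 ✓
2 -8 1 -5 9 → min -8  < -7 ✓
-8 1 -5 9 7 → min -8  < -7 ✓
7 windows satisfy the condition.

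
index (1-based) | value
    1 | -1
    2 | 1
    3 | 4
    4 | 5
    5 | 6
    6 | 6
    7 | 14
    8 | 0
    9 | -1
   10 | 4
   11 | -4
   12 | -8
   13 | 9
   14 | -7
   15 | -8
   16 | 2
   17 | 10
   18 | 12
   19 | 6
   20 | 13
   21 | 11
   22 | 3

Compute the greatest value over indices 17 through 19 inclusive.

12

Elements at indices 17..19: 10, 12, 6
max(10, 12, 6) = 12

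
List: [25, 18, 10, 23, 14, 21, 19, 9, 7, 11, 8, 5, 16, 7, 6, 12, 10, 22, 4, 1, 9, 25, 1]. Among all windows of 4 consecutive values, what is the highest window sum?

77

Each size-4 window and its sum:
[25, 18, 10, 23] → sum 76
[18, 10, 23, 14] → sum 65
[10, 23, 14, 21] → sum 68
[23, 14, 21, 19] → sum 77
[14, 21, 19, 9] → sum 63
[21, 19, 9, 7] → sum 56
[19, 9, 7, 11] → sum 46
[9, 7, 11, 8] → sum 35
[7, 11, 8, 5] → sum 31
[11, 8, 5, 16] → sum 40
[8, 5, 16, 7] → sum 36
[5, 16, 7, 6] → sum 34
[16, 7, 6, 12] → sum 41
[7, 6, 12, 10] → sum 35
[6, 12, 10, 22] → sum 50
[12, 10, 22, 4] → sum 48
[10, 22, 4, 1] → sum 37
[22, 4, 1, 9] → sum 36
[4, 1, 9, 25] → sum 39
[1, 9, 25, 1] → sum 36
Highest of these is 77.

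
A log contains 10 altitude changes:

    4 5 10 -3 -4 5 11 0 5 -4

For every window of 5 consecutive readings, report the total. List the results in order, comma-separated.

Sliding a size-5 window across the 10 values:
[4, 5, 10, -3, -4] → sum 12
[5, 10, -3, -4, 5] → sum 13
[10, -3, -4, 5, 11] → sum 19
[-3, -4, 5, 11, 0] → sum 9
[-4, 5, 11, 0, 5] → sum 17
[5, 11, 0, 5, -4] → sum 17

12, 13, 19, 9, 17, 17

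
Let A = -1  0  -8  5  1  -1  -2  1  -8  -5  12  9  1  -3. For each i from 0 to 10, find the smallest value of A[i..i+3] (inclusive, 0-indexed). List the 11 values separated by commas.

(-1, 0, -8, 5) → min -8
(0, -8, 5, 1) → min -8
(-8, 5, 1, -1) → min -8
(5, 1, -1, -2) → min -2
(1, -1, -2, 1) → min -2
(-1, -2, 1, -8) → min -8
(-2, 1, -8, -5) → min -8
(1, -8, -5, 12) → min -8
(-8, -5, 12, 9) → min -8
(-5, 12, 9, 1) → min -5
(12, 9, 1, -3) → min -3

-8, -8, -8, -2, -2, -8, -8, -8, -8, -5, -3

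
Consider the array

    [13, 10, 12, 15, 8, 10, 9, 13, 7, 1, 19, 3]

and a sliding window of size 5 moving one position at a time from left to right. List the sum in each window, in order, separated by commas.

(13, 10, 12, 15, 8) → sum 58
(10, 12, 15, 8, 10) → sum 55
(12, 15, 8, 10, 9) → sum 54
(15, 8, 10, 9, 13) → sum 55
(8, 10, 9, 13, 7) → sum 47
(10, 9, 13, 7, 1) → sum 40
(9, 13, 7, 1, 19) → sum 49
(13, 7, 1, 19, 3) → sum 43

58, 55, 54, 55, 47, 40, 49, 43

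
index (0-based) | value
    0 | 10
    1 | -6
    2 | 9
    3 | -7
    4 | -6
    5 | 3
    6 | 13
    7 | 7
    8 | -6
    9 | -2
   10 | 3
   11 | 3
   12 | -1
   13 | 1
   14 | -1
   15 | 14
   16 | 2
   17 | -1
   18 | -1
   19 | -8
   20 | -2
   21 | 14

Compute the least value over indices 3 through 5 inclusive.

Elements at indices 3..5: -7, -6, 3
min(-7, -6, 3) = -7

-7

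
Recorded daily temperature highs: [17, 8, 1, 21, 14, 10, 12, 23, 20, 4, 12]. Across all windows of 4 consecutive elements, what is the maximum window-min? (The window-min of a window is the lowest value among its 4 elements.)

10

(17, 8, 1, 21) → min 1
(8, 1, 21, 14) → min 1
(1, 21, 14, 10) → min 1
(21, 14, 10, 12) → min 10
(14, 10, 12, 23) → min 10
(10, 12, 23, 20) → min 10
(12, 23, 20, 4) → min 4
(23, 20, 4, 12) → min 4
Maximum of these is 10.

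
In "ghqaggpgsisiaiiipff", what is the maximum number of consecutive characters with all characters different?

4

[g] len 1
[g, h] len 2
[g, h, q] len 3
[g, h, q, a] len 4
[h, q, a, g] len 4
[g] len 1
[g, p] len 2
[p, g] len 2
[p, g, s] len 3
[p, g, s, i] len 4
[i, s] len 2
[s, i] len 2
[s, i, a] len 3
[a, i] len 2
[i] len 1
[i] len 1
[i, p] len 2
[i, p, f] len 3
[f] len 1
Longest all-distinct length: 4.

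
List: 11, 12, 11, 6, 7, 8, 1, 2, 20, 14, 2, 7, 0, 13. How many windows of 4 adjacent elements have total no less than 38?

(11, 12, 11, 6) → sum 40  ≥ 38 ✓
(12, 11, 6, 7) → sum 36
(11, 6, 7, 8) → sum 32
(6, 7, 8, 1) → sum 22
(7, 8, 1, 2) → sum 18
(8, 1, 2, 20) → sum 31
(1, 2, 20, 14) → sum 37
(2, 20, 14, 2) → sum 38  ≥ 38 ✓
(20, 14, 2, 7) → sum 43  ≥ 38 ✓
(14, 2, 7, 0) → sum 23
(2, 7, 0, 13) → sum 22
3 windows satisfy the condition.

3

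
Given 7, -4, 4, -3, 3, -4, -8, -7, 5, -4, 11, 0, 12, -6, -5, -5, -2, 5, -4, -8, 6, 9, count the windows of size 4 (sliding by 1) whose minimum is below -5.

(7, -4, 4, -3) → min -4
(-4, 4, -3, 3) → min -4
(4, -3, 3, -4) → min -4
(-3, 3, -4, -8) → min -8  < -5 ✓
(3, -4, -8, -7) → min -8  < -5 ✓
(-4, -8, -7, 5) → min -8  < -5 ✓
(-8, -7, 5, -4) → min -8  < -5 ✓
(-7, 5, -4, 11) → min -7  < -5 ✓
(5, -4, 11, 0) → min -4
(-4, 11, 0, 12) → min -4
(11, 0, 12, -6) → min -6  < -5 ✓
(0, 12, -6, -5) → min -6  < -5 ✓
(12, -6, -5, -5) → min -6  < -5 ✓
(-6, -5, -5, -2) → min -6  < -5 ✓
(-5, -5, -2, 5) → min -5
(-5, -2, 5, -4) → min -5
(-2, 5, -4, -8) → min -8  < -5 ✓
(5, -4, -8, 6) → min -8  < -5 ✓
(-4, -8, 6, 9) → min -8  < -5 ✓
12 windows satisfy the condition.

12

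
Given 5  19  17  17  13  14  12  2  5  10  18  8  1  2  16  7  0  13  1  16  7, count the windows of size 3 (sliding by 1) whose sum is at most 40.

(5, 19, 17) → sum 41
(19, 17, 17) → sum 53
(17, 17, 13) → sum 47
(17, 13, 14) → sum 44
(13, 14, 12) → sum 39  ≤ 40 ✓
(14, 12, 2) → sum 28  ≤ 40 ✓
(12, 2, 5) → sum 19  ≤ 40 ✓
(2, 5, 10) → sum 17  ≤ 40 ✓
(5, 10, 18) → sum 33  ≤ 40 ✓
(10, 18, 8) → sum 36  ≤ 40 ✓
(18, 8, 1) → sum 27  ≤ 40 ✓
(8, 1, 2) → sum 11  ≤ 40 ✓
(1, 2, 16) → sum 19  ≤ 40 ✓
(2, 16, 7) → sum 25  ≤ 40 ✓
(16, 7, 0) → sum 23  ≤ 40 ✓
(7, 0, 13) → sum 20  ≤ 40 ✓
(0, 13, 1) → sum 14  ≤ 40 ✓
(13, 1, 16) → sum 30  ≤ 40 ✓
(1, 16, 7) → sum 24  ≤ 40 ✓
15 windows satisfy the condition.

15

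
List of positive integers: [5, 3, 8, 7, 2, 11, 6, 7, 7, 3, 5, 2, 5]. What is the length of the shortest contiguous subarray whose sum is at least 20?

add 5: running sum 5 < 20
add 3: running sum 8 < 20
add 8: running sum 16 < 20
add 7: shortest ending here [5, 3, 8, 7] sum 23, len 4
add 2: shortest ending here [3, 8, 7, 2] sum 20, len 4
add 11: shortest ending here [7, 2, 11] sum 20, len 3
add 6: shortest ending here [7, 2, 11, 6] sum 26, len 4
add 7: shortest ending here [11, 6, 7] sum 24, len 3
add 7: shortest ending here [6, 7, 7] sum 20, len 3
add 3: shortest ending here [6, 7, 7, 3] sum 23, len 4
add 5: shortest ending here [7, 7, 3, 5] sum 22, len 4
add 2: shortest ending here [7, 7, 3, 5, 2] sum 24, len 5
add 5: shortest ending here [7, 3, 5, 2, 5] sum 22, len 5
Shortest qualifying length: 3.

3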